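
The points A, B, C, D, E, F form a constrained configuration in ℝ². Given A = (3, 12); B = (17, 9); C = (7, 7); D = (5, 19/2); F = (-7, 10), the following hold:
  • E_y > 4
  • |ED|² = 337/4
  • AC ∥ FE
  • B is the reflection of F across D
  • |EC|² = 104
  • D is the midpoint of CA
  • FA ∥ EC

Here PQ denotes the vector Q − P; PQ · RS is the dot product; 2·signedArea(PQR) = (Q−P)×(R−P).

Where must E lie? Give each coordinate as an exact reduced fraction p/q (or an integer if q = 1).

E = (-3, 5)

1. E_x = -3  [FA ∥ EC ∩ AC ∥ FE]
2. E_y = 5  [FA ∥ EC ∩ AC ∥ FE]
   → E = (-3, 5)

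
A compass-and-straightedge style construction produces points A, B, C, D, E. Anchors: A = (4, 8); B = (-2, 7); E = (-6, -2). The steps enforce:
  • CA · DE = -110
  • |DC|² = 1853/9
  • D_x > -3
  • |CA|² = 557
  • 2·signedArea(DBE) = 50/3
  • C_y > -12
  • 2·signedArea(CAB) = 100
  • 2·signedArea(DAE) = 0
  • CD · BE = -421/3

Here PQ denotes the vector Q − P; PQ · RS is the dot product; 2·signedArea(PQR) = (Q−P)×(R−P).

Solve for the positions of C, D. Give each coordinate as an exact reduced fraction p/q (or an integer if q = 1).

C = (-10, -11)
D = (-8/3, 4/3)

1. D_x = -8/3  [2·signedArea(DAE) = 0 ∩ 2·signedArea(DBE) = 50/3]
2. D_y = 4/3  [2·signedArea(DAE) = 0 ∩ 2·signedArea(DBE) = 50/3]
   → D = (-8/3, 4/3)
3. C_x = -10  [CD · BE = -421/3 ∩ CA · DE = -110]
4. C_y = -11  [CD · BE = -421/3 ∩ CA · DE = -110]
   → C = (-10, -11)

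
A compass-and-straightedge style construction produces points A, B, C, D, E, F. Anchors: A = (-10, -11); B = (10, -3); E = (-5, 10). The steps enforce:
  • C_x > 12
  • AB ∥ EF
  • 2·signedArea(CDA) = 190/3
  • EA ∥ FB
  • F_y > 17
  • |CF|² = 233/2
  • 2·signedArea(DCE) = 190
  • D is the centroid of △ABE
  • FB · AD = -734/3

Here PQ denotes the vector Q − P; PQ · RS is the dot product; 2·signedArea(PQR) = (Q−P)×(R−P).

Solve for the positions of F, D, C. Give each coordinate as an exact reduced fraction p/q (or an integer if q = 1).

1. F_x = 15  [EA ∥ FB ∩ AB ∥ EF]
2. F_y = 18  [EA ∥ FB ∩ AB ∥ EF]
   → F = (15, 18)
3. D_x = -5/3  [D is the centroid of △ABE]
4. D_y = -4/3  [D is the centroid of △ABE]
   → D = (-5/3, -4/3)
5. C_x = 25/2  [2·signedArea(CDA) = 190/3 ∩ 2·signedArea(DCE) = 190]
6. C_y = 15/2  [2·signedArea(CDA) = 190/3 ∩ 2·signedArea(DCE) = 190]
   → C = (25/2, 15/2)

C = (25/2, 15/2)
D = (-5/3, -4/3)
F = (15, 18)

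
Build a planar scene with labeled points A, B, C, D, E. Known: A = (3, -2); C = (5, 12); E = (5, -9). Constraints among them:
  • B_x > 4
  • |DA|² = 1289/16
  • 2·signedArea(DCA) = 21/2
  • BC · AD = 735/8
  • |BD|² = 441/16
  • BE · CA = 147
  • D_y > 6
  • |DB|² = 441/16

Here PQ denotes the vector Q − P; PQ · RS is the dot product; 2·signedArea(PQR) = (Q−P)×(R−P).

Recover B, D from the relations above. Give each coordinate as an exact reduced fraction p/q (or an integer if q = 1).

1. D_x = 5  [line 14·x + -2·y + -113/2 = 0 ∩ |DA|² = 1289/16]
2. D_y = 27/4  [line 14·x + -2·y + -113/2 = 0 ∩ |DA|² = 1289/16]
   → D = (5, 27/4)
3. B_x = 5  [BE · CA = 147 ∩ BC · AD = 735/8]
4. B_y = 3/2  [BE · CA = 147 ∩ BC · AD = 735/8]
   → B = (5, 3/2)

B = (5, 3/2)
D = (5, 27/4)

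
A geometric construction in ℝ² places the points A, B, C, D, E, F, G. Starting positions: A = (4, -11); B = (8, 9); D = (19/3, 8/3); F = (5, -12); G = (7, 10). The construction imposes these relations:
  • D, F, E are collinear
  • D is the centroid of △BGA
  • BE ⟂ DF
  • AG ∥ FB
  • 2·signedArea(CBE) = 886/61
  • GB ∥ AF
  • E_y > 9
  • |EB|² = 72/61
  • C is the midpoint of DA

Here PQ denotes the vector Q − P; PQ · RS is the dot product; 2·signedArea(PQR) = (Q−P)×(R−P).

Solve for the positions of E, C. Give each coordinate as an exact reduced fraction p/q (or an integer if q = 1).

C = (31/6, -25/6)
E = (422/61, 555/61)

1. E_x = 422/61  [D, F, E are collinear ∩ BE ⟂ DF]
2. E_y = 555/61  [D, F, E are collinear ∩ BE ⟂ DF]
   → E = (422/61, 555/61)
3. C_x = 31/6  [C is the midpoint of DA]
4. C_y = -25/6  [C is the midpoint of DA]
   → C = (31/6, -25/6)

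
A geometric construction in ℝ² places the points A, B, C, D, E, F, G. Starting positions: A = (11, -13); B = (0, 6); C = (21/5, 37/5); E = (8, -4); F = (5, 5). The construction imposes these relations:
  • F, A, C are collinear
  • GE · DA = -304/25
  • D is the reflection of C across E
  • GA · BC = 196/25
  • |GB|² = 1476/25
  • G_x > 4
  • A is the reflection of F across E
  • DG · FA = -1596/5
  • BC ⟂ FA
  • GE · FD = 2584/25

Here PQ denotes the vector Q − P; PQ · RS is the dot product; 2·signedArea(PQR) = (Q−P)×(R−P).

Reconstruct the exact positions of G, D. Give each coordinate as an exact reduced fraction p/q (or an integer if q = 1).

1. G_x = 24/5  [line -21/5·x + -7/5·y + 504/25 = 0 ∩ |GB|² = 1476/25]
2. G_y = 0  [line -21/5·x + -7/5·y + 504/25 = 0 ∩ |GB|² = 1476/25]
   → G = (24/5, 0)
3. D_x = 59/5  [D is the reflection of C across E]
4. D_y = -77/5  [D is the reflection of C across E]
   → D = (59/5, -77/5)

D = (59/5, -77/5)
G = (24/5, 0)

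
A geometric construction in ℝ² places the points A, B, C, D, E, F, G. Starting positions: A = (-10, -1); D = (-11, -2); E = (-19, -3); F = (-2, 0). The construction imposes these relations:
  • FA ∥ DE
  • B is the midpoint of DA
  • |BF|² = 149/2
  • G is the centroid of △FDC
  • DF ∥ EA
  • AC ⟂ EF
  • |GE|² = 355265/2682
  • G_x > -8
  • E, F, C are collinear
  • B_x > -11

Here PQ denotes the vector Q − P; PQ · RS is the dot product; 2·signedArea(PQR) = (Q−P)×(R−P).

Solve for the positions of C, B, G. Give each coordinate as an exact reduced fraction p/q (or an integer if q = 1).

B = (-21/2, -3/2)
C = (-2959/298, -417/298)
G = (-6833/894, -1013/894)

1. C_x = -2959/298  [E, F, C are collinear ∩ AC ⟂ EF]
2. C_y = -417/298  [E, F, C are collinear ∩ AC ⟂ EF]
   → C = (-2959/298, -417/298)
3. B_x = -21/2  [B is the midpoint of DA]
4. B_y = -3/2  [B is the midpoint of DA]
   → B = (-21/2, -3/2)
5. G_x = -6833/894  [G is the centroid of △FDC]
6. G_y = -1013/894  [G is the centroid of △FDC]
   → G = (-6833/894, -1013/894)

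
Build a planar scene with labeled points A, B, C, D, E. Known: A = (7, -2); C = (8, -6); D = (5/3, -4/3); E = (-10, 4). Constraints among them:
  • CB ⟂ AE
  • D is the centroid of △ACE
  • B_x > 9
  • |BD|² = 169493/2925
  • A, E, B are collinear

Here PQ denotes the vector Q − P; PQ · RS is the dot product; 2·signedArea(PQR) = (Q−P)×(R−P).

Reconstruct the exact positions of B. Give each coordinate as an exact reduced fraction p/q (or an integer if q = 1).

B = (2972/325, -896/325)

1. B_x = 2972/325  [A, E, B are collinear ∩ CB ⟂ AE]
2. B_y = -896/325  [A, E, B are collinear ∩ CB ⟂ AE]
   → B = (2972/325, -896/325)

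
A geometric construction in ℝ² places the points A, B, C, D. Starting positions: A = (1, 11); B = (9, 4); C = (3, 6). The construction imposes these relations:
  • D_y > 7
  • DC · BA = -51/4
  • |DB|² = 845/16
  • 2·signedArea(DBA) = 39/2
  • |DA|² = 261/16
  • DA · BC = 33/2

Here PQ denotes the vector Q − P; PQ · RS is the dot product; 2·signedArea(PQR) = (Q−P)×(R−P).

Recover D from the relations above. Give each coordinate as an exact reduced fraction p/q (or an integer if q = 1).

1. D_x = 5/2  [2·signedArea(DBA) = 39/2 ∩ DA · BC = 33/2]
2. D_y = 29/4  [2·signedArea(DBA) = 39/2 ∩ DA · BC = 33/2]
   → D = (5/2, 29/4)

D = (5/2, 29/4)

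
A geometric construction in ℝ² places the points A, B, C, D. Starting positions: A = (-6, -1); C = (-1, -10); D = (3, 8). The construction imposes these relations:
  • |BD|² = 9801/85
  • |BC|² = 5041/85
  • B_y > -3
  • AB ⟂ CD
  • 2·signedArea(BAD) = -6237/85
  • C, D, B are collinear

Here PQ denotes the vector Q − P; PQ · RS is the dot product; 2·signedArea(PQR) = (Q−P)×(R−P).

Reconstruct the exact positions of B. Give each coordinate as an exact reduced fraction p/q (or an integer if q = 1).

B = (57/85, -211/85)

1. B_x = 57/85  [C, D, B are collinear ∩ AB ⟂ CD]
2. B_y = -211/85  [C, D, B are collinear ∩ AB ⟂ CD]
   → B = (57/85, -211/85)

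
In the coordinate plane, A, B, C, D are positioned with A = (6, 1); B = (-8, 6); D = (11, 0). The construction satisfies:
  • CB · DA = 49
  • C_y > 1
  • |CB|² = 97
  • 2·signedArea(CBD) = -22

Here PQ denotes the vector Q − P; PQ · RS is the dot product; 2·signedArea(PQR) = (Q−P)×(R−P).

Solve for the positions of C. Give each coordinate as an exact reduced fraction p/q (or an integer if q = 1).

C = (1, 2)

1. C_x = 1  [CB · DA = 49 ∩ 2·signedArea(CBD) = -22]
2. C_y = 2  [CB · DA = 49 ∩ 2·signedArea(CBD) = -22]
   → C = (1, 2)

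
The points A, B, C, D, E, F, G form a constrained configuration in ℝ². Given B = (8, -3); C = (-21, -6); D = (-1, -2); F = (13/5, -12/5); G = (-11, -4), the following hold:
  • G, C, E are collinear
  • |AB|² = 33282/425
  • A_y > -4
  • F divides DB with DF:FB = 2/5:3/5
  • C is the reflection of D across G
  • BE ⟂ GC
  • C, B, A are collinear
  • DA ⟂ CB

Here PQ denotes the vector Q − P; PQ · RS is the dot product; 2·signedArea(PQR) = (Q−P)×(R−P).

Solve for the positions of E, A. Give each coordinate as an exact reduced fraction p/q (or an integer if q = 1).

1. E_x = 97/13  [G, C, E are collinear ∩ BE ⟂ GC]
2. E_y = -4/13  [G, C, E are collinear ∩ BE ⟂ GC]
   → E = (97/13, -4/13)
3. A_x = -341/425  [C, B, A are collinear ∩ DA ⟂ CB]
4. A_y = -1662/425  [C, B, A are collinear ∩ DA ⟂ CB]
   → A = (-341/425, -1662/425)

A = (-341/425, -1662/425)
E = (97/13, -4/13)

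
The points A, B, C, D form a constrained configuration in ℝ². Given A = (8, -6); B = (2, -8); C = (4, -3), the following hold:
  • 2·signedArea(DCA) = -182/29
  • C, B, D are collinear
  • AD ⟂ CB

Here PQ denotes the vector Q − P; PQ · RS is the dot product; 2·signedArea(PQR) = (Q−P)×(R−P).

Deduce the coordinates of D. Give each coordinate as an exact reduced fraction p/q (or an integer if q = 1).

1. D_x = 102/29  [C, B, D are collinear ∩ AD ⟂ CB]
2. D_y = -122/29  [C, B, D are collinear ∩ AD ⟂ CB]
   → D = (102/29, -122/29)

D = (102/29, -122/29)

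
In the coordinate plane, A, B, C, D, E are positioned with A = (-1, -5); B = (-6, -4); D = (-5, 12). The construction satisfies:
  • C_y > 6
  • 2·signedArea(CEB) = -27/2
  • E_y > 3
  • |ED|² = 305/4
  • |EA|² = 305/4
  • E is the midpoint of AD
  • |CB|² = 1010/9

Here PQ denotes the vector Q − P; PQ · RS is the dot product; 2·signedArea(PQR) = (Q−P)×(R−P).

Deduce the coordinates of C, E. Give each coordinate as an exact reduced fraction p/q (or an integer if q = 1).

C = (-11/3, 19/3)
E = (-3, 7/2)

1. E_x = -3  [E is the midpoint of AD]
2. E_y = 7/2  [E is the midpoint of AD]
   → E = (-3, 7/2)
3. C_x = -11/3  [line 15/2·x + -3·y + 93/2 = 0 ∩ |CB|² = 1010/9]
4. C_y = 19/3  [line 15/2·x + -3·y + 93/2 = 0 ∩ |CB|² = 1010/9]
   → C = (-11/3, 19/3)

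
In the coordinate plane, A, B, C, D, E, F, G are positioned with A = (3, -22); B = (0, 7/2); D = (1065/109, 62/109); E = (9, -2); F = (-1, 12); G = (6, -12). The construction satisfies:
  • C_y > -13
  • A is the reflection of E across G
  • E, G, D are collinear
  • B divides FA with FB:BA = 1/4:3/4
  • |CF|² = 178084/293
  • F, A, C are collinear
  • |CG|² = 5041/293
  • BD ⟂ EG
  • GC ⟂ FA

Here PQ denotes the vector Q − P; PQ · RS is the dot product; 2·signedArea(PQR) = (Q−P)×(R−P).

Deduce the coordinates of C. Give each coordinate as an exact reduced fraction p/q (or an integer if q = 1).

1. C_x = 551/293  [F, A, C are collinear ∩ GC ⟂ FA]
2. C_y = -3658/293  [F, A, C are collinear ∩ GC ⟂ FA]
   → C = (551/293, -3658/293)

C = (551/293, -3658/293)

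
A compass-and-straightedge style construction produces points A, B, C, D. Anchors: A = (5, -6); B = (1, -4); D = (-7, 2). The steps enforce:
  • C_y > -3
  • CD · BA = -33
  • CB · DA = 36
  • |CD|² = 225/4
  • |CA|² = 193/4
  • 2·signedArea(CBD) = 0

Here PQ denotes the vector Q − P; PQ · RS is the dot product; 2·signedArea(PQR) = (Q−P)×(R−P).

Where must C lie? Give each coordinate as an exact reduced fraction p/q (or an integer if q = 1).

C = (-1, -5/2)

1. C_x = -1  [2·signedArea(CBD) = 0 ∩ CB · DA = 36]
2. C_y = -5/2  [2·signedArea(CBD) = 0 ∩ CB · DA = 36]
   → C = (-1, -5/2)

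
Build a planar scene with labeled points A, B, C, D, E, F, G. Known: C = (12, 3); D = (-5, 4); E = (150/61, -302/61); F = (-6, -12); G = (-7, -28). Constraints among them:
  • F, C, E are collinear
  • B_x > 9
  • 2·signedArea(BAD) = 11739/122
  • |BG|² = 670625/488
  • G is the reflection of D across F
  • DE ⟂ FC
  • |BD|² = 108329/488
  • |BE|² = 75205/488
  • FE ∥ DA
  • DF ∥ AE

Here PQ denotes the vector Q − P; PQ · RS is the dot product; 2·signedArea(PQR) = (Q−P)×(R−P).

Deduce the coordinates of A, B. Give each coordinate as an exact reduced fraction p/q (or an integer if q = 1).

A = (211/61, 674/61)
B = (2407/244, 1223/244)

1. A_x = 211/61  [DF ∥ AE ∩ FE ∥ DA]
2. A_y = 674/61  [DF ∥ AE ∩ FE ∥ DA]
   → A = (211/61, 674/61)
3. B_x = 2407/244  [line 430/61·x + -516/61·y + -3311/122 = 0 ∩ |BE|² = 75205/488]
4. B_y = 1223/244  [line 430/61·x + -516/61·y + -3311/122 = 0 ∩ |BE|² = 75205/488]
   → B = (2407/244, 1223/244)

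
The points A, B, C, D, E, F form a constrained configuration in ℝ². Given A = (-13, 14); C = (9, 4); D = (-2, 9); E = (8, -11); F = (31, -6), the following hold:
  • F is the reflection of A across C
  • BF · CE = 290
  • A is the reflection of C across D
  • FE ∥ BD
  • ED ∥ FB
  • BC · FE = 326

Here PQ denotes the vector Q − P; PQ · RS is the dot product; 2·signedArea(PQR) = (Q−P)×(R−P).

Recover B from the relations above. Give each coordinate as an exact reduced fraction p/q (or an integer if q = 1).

B = (21, 14)

1. B_x = 21  [FE ∥ BD ∩ ED ∥ FB]
2. B_y = 14  [FE ∥ BD ∩ ED ∥ FB]
   → B = (21, 14)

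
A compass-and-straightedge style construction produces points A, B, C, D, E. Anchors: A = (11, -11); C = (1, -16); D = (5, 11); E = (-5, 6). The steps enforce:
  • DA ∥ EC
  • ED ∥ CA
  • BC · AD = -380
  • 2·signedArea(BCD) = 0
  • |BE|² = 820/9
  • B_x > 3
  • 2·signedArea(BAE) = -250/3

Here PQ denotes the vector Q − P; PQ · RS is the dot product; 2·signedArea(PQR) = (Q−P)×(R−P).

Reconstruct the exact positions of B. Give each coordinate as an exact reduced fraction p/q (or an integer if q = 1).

1. B_x = 11/3  [2·signedArea(BCD) = 0 ∩ BC · AD = -380]
2. B_y = 2  [2·signedArea(BCD) = 0 ∩ BC · AD = -380]
   → B = (11/3, 2)

B = (11/3, 2)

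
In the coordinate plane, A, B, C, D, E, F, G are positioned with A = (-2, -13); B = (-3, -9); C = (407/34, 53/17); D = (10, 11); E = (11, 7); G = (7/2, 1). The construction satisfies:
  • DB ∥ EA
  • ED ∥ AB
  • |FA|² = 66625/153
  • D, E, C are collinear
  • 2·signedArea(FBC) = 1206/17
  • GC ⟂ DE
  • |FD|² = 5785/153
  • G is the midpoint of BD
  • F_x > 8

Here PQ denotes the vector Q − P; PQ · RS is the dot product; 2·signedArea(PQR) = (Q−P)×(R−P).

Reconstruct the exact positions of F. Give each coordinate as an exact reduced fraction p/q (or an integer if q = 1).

1. F_x = 433/51  [line -206/17·x + 509/34·y + 933/34 = 0 ∩ |FA|² = 66625/153]
2. F_y = 257/51  [line -206/17·x + 509/34·y + 933/34 = 0 ∩ |FA|² = 66625/153]
   → F = (433/51, 257/51)

F = (433/51, 257/51)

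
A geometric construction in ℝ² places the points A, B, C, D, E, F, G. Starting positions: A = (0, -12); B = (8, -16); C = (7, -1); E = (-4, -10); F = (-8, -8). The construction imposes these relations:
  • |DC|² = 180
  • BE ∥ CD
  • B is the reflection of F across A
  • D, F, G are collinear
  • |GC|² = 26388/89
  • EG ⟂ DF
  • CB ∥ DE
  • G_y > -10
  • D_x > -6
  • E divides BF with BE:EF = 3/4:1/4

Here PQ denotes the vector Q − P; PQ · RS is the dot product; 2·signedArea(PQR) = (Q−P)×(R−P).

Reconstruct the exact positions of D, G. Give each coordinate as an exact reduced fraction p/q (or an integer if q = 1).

D = (-5, 5)
G = (-733/89, -803/89)

1. D_x = -5  [CB ∥ DE ∩ BE ∥ CD]
2. D_y = 5  [CB ∥ DE ∩ BE ∥ CD]
   → D = (-5, 5)
3. G_x = -733/89  [D, F, G are collinear ∩ EG ⟂ DF]
4. G_y = -803/89  [D, F, G are collinear ∩ EG ⟂ DF]
   → G = (-733/89, -803/89)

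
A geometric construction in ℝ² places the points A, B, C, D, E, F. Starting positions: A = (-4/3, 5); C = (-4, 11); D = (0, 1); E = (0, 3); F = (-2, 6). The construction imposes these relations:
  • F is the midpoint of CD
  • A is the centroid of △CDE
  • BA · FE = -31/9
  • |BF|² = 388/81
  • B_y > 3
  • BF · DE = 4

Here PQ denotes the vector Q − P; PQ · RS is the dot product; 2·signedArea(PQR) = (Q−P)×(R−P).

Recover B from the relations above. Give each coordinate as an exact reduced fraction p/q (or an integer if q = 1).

B = (-10/9, 4)

1. B_x = -10/9  [BF · DE = 4 ∩ BA · FE = -31/9]
2. B_y = 4  [BF · DE = 4 ∩ BA · FE = -31/9]
   → B = (-10/9, 4)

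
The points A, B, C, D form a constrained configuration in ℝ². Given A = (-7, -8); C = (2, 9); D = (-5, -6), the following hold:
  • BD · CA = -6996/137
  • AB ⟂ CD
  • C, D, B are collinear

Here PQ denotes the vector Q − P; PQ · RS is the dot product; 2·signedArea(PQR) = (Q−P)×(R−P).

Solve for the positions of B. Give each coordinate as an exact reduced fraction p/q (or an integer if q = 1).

1. B_x = -839/137  [C, D, B are collinear ∩ AB ⟂ CD]
2. B_y = -1152/137  [C, D, B are collinear ∩ AB ⟂ CD]
   → B = (-839/137, -1152/137)

B = (-839/137, -1152/137)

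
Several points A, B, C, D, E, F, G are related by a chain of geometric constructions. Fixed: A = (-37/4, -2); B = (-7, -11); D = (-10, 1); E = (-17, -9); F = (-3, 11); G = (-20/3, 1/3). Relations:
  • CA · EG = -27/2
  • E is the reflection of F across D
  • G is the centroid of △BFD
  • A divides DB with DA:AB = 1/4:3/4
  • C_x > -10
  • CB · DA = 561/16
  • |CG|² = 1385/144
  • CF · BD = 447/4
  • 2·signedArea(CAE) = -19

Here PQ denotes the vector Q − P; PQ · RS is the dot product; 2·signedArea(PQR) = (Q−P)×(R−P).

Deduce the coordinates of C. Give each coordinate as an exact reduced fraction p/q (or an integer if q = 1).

C = (-39/4, 0)

1. C_x = -39/4  [CA · EG = -27/2 ∩ CB · DA = 561/16]
2. C_y = 0  [CA · EG = -27/2 ∩ CB · DA = 561/16]
   → C = (-39/4, 0)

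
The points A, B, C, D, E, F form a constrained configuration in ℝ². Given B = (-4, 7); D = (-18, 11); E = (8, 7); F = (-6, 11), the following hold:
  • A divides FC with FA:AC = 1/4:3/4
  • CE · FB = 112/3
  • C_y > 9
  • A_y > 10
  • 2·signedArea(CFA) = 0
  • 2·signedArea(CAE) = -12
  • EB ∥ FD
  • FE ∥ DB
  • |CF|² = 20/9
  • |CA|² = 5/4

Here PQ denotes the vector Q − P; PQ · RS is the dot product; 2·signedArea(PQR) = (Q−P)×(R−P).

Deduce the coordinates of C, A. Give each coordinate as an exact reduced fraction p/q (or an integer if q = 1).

A = (-35/6, 32/3)
C = (-16/3, 29/3)

1. C_x = -16/3  [line -2·x + 4·y + -148/3 = 0 ∩ |CF|² = 20/9]
2. C_y = 29/3  [line -2·x + 4·y + -148/3 = 0 ∩ |CF|² = 20/9]
   → C = (-16/3, 29/3)
3. A_x = -35/6  [2·signedArea(CFA) = 0 ∩ A divides FC with FA:AC = 1/4:3/4]
4. A_y = 32/3  [2·signedArea(CFA) = 0 ∩ A divides FC with FA:AC = 1/4:3/4]
   → A = (-35/6, 32/3)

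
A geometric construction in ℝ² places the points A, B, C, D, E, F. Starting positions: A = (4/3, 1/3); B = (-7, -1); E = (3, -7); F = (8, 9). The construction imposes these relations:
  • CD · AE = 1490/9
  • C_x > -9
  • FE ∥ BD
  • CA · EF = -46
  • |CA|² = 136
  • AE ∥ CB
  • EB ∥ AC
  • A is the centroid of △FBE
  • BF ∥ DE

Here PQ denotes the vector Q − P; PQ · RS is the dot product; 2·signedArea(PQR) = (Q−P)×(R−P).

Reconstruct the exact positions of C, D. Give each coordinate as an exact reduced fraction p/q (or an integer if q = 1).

C = (-26/3, 19/3)
D = (-12, -17)

1. C_x = -26/3  [AE ∥ CB ∩ EB ∥ AC]
2. C_y = 19/3  [AE ∥ CB ∩ EB ∥ AC]
   → C = (-26/3, 19/3)
3. D_x = -12  [BF ∥ DE ∩ FE ∥ BD]
4. D_y = -17  [BF ∥ DE ∩ FE ∥ BD]
   → D = (-12, -17)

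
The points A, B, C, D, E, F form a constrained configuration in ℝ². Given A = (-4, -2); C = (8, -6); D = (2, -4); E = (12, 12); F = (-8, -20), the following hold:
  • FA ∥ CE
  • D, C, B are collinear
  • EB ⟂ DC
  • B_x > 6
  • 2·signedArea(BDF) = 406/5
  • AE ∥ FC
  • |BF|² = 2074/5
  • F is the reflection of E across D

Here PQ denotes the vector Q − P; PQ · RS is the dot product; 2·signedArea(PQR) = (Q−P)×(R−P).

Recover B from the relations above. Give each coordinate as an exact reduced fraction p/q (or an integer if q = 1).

1. B_x = 31/5  [D, C, B are collinear ∩ EB ⟂ DC]
2. B_y = -27/5  [D, C, B are collinear ∩ EB ⟂ DC]
   → B = (31/5, -27/5)

B = (31/5, -27/5)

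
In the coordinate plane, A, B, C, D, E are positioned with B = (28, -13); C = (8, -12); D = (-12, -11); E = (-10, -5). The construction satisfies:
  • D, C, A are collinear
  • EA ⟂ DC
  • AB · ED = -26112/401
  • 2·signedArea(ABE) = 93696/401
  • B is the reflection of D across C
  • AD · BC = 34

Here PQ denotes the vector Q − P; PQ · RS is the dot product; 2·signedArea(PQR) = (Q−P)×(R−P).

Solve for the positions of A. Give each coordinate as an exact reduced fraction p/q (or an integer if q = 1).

A = (-4132/401, -4445/401)

1. A_x = -4132/401  [D, C, A are collinear ∩ EA ⟂ DC]
2. A_y = -4445/401  [D, C, A are collinear ∩ EA ⟂ DC]
   → A = (-4132/401, -4445/401)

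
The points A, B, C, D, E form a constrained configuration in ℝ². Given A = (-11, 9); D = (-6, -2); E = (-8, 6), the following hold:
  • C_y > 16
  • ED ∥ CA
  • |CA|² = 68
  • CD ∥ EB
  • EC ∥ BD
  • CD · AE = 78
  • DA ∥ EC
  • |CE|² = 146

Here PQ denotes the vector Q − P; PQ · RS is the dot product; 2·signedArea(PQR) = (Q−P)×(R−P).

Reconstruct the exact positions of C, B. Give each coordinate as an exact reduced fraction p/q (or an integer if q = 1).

1. C_x = -13  [ED ∥ CA ∩ DA ∥ EC]
2. C_y = 17  [ED ∥ CA ∩ DA ∥ EC]
   → C = (-13, 17)
3. B_x = -1  [EC ∥ BD ∩ CD ∥ EB]
4. B_y = -13  [EC ∥ BD ∩ CD ∥ EB]
   → B = (-1, -13)

B = (-1, -13)
C = (-13, 17)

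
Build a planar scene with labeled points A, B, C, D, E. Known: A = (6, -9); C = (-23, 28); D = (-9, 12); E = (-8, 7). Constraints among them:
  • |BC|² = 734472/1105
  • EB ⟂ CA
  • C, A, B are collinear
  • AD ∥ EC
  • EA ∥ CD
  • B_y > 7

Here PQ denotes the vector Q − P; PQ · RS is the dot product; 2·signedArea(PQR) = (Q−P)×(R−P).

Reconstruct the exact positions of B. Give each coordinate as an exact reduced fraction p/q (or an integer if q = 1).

B = (-7841/1105, 8518/1105)

1. B_x = -7841/1105  [C, A, B are collinear ∩ EB ⟂ CA]
2. B_y = 8518/1105  [C, A, B are collinear ∩ EB ⟂ CA]
   → B = (-7841/1105, 8518/1105)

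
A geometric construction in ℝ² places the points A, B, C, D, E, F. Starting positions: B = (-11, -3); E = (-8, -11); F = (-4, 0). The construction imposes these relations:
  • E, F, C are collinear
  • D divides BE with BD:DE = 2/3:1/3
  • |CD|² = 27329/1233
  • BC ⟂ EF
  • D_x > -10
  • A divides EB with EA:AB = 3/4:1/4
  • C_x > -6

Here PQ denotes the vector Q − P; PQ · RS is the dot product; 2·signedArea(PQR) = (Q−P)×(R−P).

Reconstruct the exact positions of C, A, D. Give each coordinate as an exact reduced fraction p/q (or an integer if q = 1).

A = (-41/4, -5)
C = (-792/137, -671/137)
D = (-9, -25/3)

1. C_x = -792/137  [E, F, C are collinear ∩ BC ⟂ EF]
2. C_y = -671/137  [E, F, C are collinear ∩ BC ⟂ EF]
   → C = (-792/137, -671/137)
3. A_x = -41/4  [A divides EB with EA:AB = 3/4:1/4]
4. A_y = -5  [A divides EB with EA:AB = 3/4:1/4]
   → A = (-41/4, -5)
5. D_x = -9  [D divides BE with BD:DE = 2/3:1/3]
6. D_y = -25/3  [D divides BE with BD:DE = 2/3:1/3]
   → D = (-9, -25/3)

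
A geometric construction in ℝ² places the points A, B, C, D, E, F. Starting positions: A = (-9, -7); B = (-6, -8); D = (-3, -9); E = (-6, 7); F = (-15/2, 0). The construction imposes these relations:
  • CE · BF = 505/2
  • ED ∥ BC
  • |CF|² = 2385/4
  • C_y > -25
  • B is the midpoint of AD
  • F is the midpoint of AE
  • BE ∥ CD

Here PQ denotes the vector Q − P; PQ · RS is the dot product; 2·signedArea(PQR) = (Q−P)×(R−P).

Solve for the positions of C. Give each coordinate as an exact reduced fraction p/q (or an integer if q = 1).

1. C_x = -3  [BE ∥ CD ∩ ED ∥ BC]
2. C_y = -24  [BE ∥ CD ∩ ED ∥ BC]
   → C = (-3, -24)

C = (-3, -24)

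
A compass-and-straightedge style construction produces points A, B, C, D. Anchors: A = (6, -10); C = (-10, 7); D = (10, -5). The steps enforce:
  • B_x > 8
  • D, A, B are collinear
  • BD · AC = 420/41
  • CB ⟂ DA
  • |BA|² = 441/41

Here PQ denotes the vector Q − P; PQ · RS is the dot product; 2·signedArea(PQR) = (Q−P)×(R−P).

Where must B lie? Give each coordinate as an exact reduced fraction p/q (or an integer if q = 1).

B = (330/41, -305/41)

1. B_x = 330/41  [D, A, B are collinear ∩ CB ⟂ DA]
2. B_y = -305/41  [D, A, B are collinear ∩ CB ⟂ DA]
   → B = (330/41, -305/41)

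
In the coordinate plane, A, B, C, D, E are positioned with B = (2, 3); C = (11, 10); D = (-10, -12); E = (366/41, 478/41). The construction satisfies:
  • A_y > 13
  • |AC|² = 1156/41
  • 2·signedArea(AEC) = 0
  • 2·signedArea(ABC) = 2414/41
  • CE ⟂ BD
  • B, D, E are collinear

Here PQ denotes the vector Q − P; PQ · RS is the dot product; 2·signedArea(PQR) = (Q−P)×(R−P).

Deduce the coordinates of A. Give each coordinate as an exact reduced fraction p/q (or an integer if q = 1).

A = (281/41, 546/41)

1. A_x = 281/41  [2·signedArea(AEC) = 0 ∩ 2·signedArea(ABC) = 2414/41]
2. A_y = 546/41  [2·signedArea(AEC) = 0 ∩ 2·signedArea(ABC) = 2414/41]
   → A = (281/41, 546/41)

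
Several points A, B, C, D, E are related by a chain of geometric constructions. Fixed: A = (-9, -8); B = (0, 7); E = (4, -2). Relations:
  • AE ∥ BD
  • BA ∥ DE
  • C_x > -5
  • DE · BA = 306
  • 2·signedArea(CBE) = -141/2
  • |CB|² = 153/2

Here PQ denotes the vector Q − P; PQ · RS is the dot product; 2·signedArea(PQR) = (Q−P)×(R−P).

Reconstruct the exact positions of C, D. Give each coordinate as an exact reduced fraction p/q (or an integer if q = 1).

1. C_x = -9/2  [line 9·x + 4·y + 85/2 = 0 ∩ |CB|² = 153/2]
2. C_y = -1/2  [line 9·x + 4·y + 85/2 = 0 ∩ |CB|² = 153/2]
   → C = (-9/2, -1/2)
3. D_x = 13  [BA ∥ DE ∩ AE ∥ BD]
4. D_y = 13  [BA ∥ DE ∩ AE ∥ BD]
   → D = (13, 13)

C = (-9/2, -1/2)
D = (13, 13)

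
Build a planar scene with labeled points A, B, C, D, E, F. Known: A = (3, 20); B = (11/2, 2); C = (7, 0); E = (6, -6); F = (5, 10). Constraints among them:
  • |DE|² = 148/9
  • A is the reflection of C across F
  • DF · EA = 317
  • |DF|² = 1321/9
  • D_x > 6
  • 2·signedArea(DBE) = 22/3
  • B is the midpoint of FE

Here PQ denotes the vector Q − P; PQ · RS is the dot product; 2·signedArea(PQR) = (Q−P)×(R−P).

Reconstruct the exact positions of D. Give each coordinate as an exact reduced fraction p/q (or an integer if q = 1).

1. D_x = 20/3  [2·signedArea(DBE) = 22/3 ∩ DF · EA = 317]
2. D_y = -2  [2·signedArea(DBE) = 22/3 ∩ DF · EA = 317]
   → D = (20/3, -2)

D = (20/3, -2)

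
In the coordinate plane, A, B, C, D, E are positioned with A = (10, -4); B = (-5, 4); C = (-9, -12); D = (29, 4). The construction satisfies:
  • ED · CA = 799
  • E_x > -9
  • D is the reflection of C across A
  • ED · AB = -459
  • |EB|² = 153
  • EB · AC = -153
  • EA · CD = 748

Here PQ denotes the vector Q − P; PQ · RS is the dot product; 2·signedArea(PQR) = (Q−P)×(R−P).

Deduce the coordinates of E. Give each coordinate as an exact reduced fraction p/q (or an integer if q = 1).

1. E_x = -8  [EA · CD = 748 ∩ ED · AB = -459]
2. E_y = -8  [EA · CD = 748 ∩ ED · AB = -459]
   → E = (-8, -8)

E = (-8, -8)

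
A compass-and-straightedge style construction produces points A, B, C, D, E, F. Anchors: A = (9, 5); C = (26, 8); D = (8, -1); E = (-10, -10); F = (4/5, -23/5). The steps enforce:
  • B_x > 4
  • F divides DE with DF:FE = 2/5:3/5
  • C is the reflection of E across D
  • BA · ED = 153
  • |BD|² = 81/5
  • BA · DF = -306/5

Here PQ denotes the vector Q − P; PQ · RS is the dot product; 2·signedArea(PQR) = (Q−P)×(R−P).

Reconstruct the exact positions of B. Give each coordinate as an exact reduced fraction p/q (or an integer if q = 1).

1. B_x = 22/5  [line -18·x + -9·y + 54 = 0 ∩ |BD|² = 81/5]
2. B_y = -14/5  [line -18·x + -9·y + 54 = 0 ∩ |BD|² = 81/5]
   → B = (22/5, -14/5)

B = (22/5, -14/5)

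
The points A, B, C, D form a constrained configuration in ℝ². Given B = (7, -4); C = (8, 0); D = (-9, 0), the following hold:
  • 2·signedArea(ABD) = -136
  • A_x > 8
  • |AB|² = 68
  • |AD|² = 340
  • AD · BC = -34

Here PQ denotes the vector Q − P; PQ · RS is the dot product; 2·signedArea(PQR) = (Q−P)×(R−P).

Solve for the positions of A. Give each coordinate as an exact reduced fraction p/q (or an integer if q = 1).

1. A_x = 9  [line -4·x + -16·y + 100 = 0 ∩ |AD|² = 340]
2. A_y = 4  [line -4·x + -16·y + 100 = 0 ∩ |AD|² = 340]
   → A = (9, 4)

A = (9, 4)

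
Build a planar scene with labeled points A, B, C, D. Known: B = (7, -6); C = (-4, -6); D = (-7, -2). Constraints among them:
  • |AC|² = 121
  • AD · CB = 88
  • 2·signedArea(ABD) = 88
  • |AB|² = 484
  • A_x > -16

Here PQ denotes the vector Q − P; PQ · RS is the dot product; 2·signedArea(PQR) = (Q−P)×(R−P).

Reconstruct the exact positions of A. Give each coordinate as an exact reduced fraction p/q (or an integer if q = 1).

A = (-15, -6)

1. A_x = -15  [AD · CB = 88 ∩ 2·signedArea(ABD) = 88]
2. A_y = -6  [AD · CB = 88 ∩ 2·signedArea(ABD) = 88]
   → A = (-15, -6)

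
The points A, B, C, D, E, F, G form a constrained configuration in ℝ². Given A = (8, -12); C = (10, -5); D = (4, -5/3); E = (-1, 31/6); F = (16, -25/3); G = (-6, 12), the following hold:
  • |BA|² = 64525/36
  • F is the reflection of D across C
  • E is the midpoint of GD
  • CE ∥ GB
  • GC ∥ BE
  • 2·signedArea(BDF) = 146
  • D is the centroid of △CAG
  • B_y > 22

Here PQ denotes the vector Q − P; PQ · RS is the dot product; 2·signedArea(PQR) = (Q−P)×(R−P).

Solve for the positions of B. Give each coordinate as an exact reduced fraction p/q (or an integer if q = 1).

B = (-17, 133/6)

1. B_x = -17  [GC ∥ BE ∩ CE ∥ GB]
2. B_y = 133/6  [GC ∥ BE ∩ CE ∥ GB]
   → B = (-17, 133/6)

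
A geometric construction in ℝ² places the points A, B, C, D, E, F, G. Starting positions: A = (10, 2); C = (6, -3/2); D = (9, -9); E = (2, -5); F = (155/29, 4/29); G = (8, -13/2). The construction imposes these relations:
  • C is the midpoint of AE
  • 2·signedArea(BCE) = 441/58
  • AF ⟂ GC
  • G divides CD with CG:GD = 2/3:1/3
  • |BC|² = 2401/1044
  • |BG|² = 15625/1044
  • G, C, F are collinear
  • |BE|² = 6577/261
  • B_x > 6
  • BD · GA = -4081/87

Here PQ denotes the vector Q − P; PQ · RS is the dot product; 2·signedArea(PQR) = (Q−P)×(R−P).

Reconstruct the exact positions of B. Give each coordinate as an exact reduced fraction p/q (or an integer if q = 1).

1. B_x = 571/87  [2·signedArea(BCE) = 441/58 ∩ BD · GA = -4081/87]
2. B_y = -253/87  [2·signedArea(BCE) = 441/58 ∩ BD · GA = -4081/87]
   → B = (571/87, -253/87)

B = (571/87, -253/87)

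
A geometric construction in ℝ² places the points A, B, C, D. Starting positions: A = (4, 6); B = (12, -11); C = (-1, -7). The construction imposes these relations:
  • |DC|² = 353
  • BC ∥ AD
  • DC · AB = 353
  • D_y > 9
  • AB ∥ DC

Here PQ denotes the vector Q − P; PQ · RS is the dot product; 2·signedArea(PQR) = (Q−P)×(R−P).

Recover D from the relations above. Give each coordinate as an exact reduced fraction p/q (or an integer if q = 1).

1. D_x = -9  [AB ∥ DC ∩ BC ∥ AD]
2. D_y = 10  [AB ∥ DC ∩ BC ∥ AD]
   → D = (-9, 10)

D = (-9, 10)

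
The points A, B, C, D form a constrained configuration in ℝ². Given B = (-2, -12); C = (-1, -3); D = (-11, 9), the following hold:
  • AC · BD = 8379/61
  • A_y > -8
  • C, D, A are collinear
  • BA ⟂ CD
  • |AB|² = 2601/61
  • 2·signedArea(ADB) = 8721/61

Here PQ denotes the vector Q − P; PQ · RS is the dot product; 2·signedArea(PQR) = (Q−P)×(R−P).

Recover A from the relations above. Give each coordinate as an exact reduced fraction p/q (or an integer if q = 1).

1. A_x = 184/61  [C, D, A are collinear ∩ BA ⟂ CD]
2. A_y = -477/61  [C, D, A are collinear ∩ BA ⟂ CD]
   → A = (184/61, -477/61)

A = (184/61, -477/61)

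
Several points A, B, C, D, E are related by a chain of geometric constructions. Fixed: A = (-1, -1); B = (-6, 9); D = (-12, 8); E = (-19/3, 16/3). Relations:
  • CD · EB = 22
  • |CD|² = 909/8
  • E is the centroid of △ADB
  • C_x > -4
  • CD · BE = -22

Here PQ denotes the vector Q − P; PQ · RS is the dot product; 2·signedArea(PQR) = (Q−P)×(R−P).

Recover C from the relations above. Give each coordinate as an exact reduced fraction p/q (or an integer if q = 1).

1. C_x = -15/4  [line 1/3·x + 11/3·y + -10/3 = 0 ∩ |CD|² = 909/8]
2. C_y = 5/4  [line 1/3·x + 11/3·y + -10/3 = 0 ∩ |CD|² = 909/8]
   → C = (-15/4, 5/4)

C = (-15/4, 5/4)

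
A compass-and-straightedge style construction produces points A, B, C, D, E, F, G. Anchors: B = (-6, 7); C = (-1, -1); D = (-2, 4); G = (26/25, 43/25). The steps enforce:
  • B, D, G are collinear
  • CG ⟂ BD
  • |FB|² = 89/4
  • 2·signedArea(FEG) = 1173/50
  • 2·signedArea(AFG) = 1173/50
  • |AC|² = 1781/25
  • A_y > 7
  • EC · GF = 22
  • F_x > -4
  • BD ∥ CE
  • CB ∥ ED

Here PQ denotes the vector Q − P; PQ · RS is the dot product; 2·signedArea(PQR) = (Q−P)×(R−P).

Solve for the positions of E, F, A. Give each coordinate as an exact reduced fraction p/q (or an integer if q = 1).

A = (-23/25, 186/25)
E = (3, -4)
F = (-7/2, 3)

1. E_x = 3  [CB ∥ ED ∩ BD ∥ CE]
2. E_y = -4  [CB ∥ ED ∩ BD ∥ CE]
   → E = (3, -4)
3. F_x = -7/2  [2·signedArea(FEG) = 1173/50 ∩ EC · GF = 22]
4. F_y = 3  [2·signedArea(FEG) = 1173/50 ∩ EC · GF = 22]
   → F = (-7/2, 3)
5. A_x = -23/25  [line 32/25·x + 227/50·y + -163/5 = 0 ∩ |AC|² = 1781/25]
6. A_y = 186/25  [line 32/25·x + 227/50·y + -163/5 = 0 ∩ |AC|² = 1781/25]
   → A = (-23/25, 186/25)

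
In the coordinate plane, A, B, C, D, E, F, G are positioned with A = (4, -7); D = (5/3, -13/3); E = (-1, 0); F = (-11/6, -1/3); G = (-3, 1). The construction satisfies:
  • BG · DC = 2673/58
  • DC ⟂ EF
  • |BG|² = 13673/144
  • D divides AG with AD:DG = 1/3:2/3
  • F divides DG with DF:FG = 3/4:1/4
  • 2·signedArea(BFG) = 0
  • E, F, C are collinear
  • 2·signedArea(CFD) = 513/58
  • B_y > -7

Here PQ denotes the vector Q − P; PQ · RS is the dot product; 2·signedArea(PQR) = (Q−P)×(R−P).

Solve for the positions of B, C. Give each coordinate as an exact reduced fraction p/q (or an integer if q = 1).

B = (41/12, -19/3)
C = (-17/87, 28/87)

1. C_x = -17/87  [E, F, C are collinear ∩ DC ⟂ EF]
2. C_y = 28/87  [E, F, C are collinear ∩ DC ⟂ EF]
   → C = (-17/87, 28/87)
3. B_x = 41/12  [2·signedArea(BFG) = 0 ∩ BG · DC = 2673/58]
4. B_y = -19/3  [2·signedArea(BFG) = 0 ∩ BG · DC = 2673/58]
   → B = (41/12, -19/3)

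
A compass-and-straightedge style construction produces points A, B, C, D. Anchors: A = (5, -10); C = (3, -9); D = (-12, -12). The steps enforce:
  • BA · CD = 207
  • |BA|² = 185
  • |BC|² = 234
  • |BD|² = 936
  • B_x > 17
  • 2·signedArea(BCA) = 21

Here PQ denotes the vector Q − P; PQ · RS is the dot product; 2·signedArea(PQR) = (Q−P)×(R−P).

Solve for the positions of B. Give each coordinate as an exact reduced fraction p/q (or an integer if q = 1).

1. B_x = 18  [BA · CD = 207 ∩ 2·signedArea(BCA) = 21]
2. B_y = -6  [BA · CD = 207 ∩ 2·signedArea(BCA) = 21]
   → B = (18, -6)

B = (18, -6)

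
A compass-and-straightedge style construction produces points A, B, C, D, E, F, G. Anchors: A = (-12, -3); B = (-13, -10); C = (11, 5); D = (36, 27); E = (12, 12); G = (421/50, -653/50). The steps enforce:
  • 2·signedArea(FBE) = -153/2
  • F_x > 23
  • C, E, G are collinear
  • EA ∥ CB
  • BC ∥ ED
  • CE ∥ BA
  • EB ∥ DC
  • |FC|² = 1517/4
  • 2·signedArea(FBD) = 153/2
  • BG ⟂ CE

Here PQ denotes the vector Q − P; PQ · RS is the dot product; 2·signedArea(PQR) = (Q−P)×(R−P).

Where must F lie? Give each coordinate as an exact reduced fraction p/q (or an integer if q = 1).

F = (24, 39/2)

1. F_x = 24  [2·signedArea(FBD) = 153/2 ∩ 2·signedArea(FBE) = -153/2]
2. F_y = 39/2  [2·signedArea(FBD) = 153/2 ∩ 2·signedArea(FBE) = -153/2]
   → F = (24, 39/2)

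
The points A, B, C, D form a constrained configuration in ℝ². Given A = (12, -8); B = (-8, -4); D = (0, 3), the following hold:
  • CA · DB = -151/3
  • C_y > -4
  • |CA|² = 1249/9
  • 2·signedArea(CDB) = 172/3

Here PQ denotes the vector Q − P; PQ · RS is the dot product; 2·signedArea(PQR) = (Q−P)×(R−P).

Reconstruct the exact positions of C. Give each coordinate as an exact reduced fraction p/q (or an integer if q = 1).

C = (4/3, -3)

1. C_x = 4/3  [2·signedArea(CDB) = 172/3 ∩ CA · DB = -151/3]
2. C_y = -3  [2·signedArea(CDB) = 172/3 ∩ CA · DB = -151/3]
   → C = (4/3, -3)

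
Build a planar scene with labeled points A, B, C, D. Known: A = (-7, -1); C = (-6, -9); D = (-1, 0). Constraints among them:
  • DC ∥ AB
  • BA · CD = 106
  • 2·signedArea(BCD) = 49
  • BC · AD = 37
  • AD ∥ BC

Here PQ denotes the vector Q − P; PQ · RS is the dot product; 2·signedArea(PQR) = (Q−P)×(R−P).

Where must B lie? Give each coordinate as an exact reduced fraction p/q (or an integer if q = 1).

1. B_x = -12  [AD ∥ BC ∩ DC ∥ AB]
2. B_y = -10  [AD ∥ BC ∩ DC ∥ AB]
   → B = (-12, -10)

B = (-12, -10)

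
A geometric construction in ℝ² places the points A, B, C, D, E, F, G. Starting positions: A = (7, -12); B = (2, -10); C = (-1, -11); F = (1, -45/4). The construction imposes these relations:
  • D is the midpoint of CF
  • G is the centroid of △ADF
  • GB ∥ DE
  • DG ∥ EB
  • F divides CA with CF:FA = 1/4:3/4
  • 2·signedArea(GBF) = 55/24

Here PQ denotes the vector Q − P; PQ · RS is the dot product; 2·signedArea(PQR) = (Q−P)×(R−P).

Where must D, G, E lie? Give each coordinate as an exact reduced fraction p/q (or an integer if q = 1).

1. D_x = 0  [D is the midpoint of CF]
2. D_y = -89/8  [D is the midpoint of CF]
   → D = (0, -89/8)
3. G_x = 8/3  [G is the centroid of △ADF]
4. G_y = -275/24  [G is the centroid of △ADF]
   → G = (8/3, -275/24)
5. E_x = -2/3  [DG ∥ EB ∩ GB ∥ DE]
6. E_y = -29/3  [DG ∥ EB ∩ GB ∥ DE]
   → E = (-2/3, -29/3)

D = (0, -89/8)
E = (-2/3, -29/3)
G = (8/3, -275/24)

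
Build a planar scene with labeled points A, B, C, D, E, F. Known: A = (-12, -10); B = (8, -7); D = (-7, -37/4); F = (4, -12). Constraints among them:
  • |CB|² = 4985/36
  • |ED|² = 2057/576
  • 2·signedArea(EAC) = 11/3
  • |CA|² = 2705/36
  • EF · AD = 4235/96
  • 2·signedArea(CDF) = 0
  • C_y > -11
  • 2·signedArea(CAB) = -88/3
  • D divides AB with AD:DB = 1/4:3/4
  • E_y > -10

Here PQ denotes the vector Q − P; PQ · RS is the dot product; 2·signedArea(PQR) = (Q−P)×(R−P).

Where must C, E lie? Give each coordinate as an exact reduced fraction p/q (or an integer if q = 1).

1. C_x = -10/3  [2·signedArea(CDF) = 0 ∩ 2·signedArea(CAB) = -88/3]
2. C_y = -61/6  [2·signedArea(CDF) = 0 ∩ 2·signedArea(CAB) = -88/3]
   → C = (-10/3, -61/6)
3. E_x = -31/6  [EF · AD = 4235/96 ∩ 2·signedArea(EAC) = 11/3]
4. E_y = -233/24  [EF · AD = 4235/96 ∩ 2·signedArea(EAC) = 11/3]
   → E = (-31/6, -233/24)

C = (-10/3, -61/6)
E = (-31/6, -233/24)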